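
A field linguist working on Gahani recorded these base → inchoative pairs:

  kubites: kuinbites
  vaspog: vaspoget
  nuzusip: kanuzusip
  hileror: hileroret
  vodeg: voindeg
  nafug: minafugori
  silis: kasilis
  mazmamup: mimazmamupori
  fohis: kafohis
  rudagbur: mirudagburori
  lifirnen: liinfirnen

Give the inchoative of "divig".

"divig" has last vowel 'i'. The stems whose last vowel is 'i' (nuzusip → kanuzusip, fohis → kafohis, silis → kasilis) add the prefix ka-.
The other patterns: stems whose last vowel is 'o' add -et; stems whose last vowel is 'e' insert -in- after the first vowel; stems whose last vowel is 'u' add mi- … -ori around the stem.
So divig → kadivig.

kadivig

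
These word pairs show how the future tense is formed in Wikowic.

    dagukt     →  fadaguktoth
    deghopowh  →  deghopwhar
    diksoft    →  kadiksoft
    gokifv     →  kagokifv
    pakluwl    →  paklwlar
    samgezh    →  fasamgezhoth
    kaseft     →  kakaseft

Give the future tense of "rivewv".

rivwvar

deghopowh and samgezh both end in -h yet inflect differently (deghopwhar, fasamgezhoth), so the final letter is not what conditions the rule; the second-to-last letter is.
"rivewv" has second-to-last letter 'w'. The stems whose second-to-last letter is 'w' (pakluwl → paklwlar, deghopowh → deghopwhar) delete the last vowel and add -ar.
The other patterns: stems whose second-to-last letter is 'f' add the prefix ka-; stems whose second-to-last letter is 'k' or 'z' add fa- … -oth around the stem.
So rivewv → rivwvar.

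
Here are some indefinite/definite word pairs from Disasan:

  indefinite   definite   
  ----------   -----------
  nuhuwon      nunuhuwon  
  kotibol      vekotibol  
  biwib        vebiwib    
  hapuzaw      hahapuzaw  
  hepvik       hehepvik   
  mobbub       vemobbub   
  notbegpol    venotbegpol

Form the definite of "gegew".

"gegew" ends in -w. The one such stem in the data (hapuzaw → hahapuzaw) repeats the first consonant+vowel as a prefix (as do hepvik, nuhuwon), so the same rule applies.
The other pattern: stems ending in -b or -l add the prefix ve-.
So gegew → gegegew.

gegegew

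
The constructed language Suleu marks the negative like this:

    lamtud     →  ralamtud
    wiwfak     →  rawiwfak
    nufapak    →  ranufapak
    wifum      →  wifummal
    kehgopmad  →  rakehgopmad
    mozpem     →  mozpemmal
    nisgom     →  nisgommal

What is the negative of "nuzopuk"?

wifum and lamtud both have last vowel 'u' yet inflect differently (wifummal, ralamtud), so the last vowel is not what conditions the rule; the final letter is.
"nuzopuk" ends in -k. The stems ending in -k (nufapak → ranufapak, wiwfak → rawiwfak) add the prefix ra-.
The other pattern: stems ending in -m double the final consonant and add -al.
So nuzopuk → ranuzopuk.

ranuzopuk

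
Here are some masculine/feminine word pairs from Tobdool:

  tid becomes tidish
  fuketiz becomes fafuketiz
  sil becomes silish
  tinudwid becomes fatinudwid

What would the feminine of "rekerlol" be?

tinudwid and tid both end in -d yet inflect differently (fatinudwid, tidish), so the final letter is not what conditions the rule; the number of vowels is.
"rekerlol" has 3 vowels. The stems with 3 vowels (fuketiz → fafuketiz, tinudwid → fatinudwid) add the prefix fa-.
The other pattern: stems with 1 vowel add -ish.
So rekerlol → farekerlol.

farekerlol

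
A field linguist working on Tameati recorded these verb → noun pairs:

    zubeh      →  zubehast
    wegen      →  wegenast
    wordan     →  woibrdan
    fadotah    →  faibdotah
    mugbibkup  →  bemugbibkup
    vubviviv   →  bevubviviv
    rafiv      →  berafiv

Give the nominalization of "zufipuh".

bezufipuh

wegen and wordan both end in -n yet inflect differently (wegenast, woibrdan), so the final letter is not what conditions the rule; the last vowel is.
"zufipuh" has last vowel 'u'. The one such stem in the data (mugbibkup → bemugbibkup) adds the prefix be-, so the same rule applies.
The other patterns: stems whose last vowel is 'e' add -ast; stems whose last vowel is 'a' insert -ib- after the first vowel.
So zufipuh → bezufipuh.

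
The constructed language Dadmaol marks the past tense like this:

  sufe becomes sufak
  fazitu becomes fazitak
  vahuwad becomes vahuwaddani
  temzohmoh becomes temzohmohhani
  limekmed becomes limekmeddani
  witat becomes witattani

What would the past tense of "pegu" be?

pegak

sufe and limekmed both have last vowel 'e' yet inflect differently (sufak, limekmeddani), so the last vowel is not what conditions the rule; whether the stem ends in a vowel or a consonant is.
"pegu" ends in a vowel. The stems ending in a vowel (sufe → sufak, fazitu → fazitak) drop the final letter and add -ak.
The other pattern: stems ending in a consonant double the final consonant and add -ani.
So pegu → pegak.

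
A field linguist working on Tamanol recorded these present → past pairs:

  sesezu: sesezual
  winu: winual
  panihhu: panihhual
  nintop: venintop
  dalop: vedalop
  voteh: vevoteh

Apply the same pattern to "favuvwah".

vefavuvwah

"favuvwah" ends in -h. The one such stem in the data (voteh → vevoteh) adds the prefix ve-, so the same rule applies.
The other pattern: stems ending in -u add -al.
So favuvwah → vefavuvwah.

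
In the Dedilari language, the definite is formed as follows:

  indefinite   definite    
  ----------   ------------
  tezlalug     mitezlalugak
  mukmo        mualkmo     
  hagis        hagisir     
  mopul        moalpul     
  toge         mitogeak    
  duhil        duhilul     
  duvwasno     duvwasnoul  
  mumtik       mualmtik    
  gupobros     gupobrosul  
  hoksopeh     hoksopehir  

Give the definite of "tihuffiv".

"tihuffiv" begins with t-. The stems beginning with t- (toge → mitogeak, tezlalug → mitezlalugak) add mi- … -ak around the stem.
The other patterns: stems beginning with d- or g- add -ul; stems beginning with m- insert -al- after the first vowel; stems beginning with h- add -ir.
So tihuffiv → mitihuffivak.

mitihuffivak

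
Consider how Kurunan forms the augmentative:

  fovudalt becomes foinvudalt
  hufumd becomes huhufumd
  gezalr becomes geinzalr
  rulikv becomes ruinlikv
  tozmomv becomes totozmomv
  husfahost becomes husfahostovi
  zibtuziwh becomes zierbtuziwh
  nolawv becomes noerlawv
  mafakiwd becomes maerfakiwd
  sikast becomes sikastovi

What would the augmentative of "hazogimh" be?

hahazogimh

"hazogimh" has second-to-last letter 'm'. The stems whose second-to-last letter is 'm' (hufumd → huhufumd, tozmomv → totozmomv) repeat the first consonant+vowel as a prefix.
The other patterns: stems whose second-to-last letter is 's' add -ovi; stems whose second-to-last letter is 'w' insert -er- after the first vowel; stems whose second-to-last letter is 'k' or 'l' insert -in- after the first vowel.
So hazogimh → hahazogimh.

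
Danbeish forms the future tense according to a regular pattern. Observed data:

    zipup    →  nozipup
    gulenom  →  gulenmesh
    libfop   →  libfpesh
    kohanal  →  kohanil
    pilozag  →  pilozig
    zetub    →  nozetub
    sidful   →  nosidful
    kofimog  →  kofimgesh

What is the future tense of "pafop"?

pafpesh

pilozag and kofimog both end in -g yet inflect differently (pilozig, kofimgesh), so the final letter is not what conditions the rule; the last vowel is.
"pafop" has last vowel 'o'. The stems whose last vowel is 'o' (libfop → libfpesh, kofimog → kofimgesh, gulenom → gulenmesh) delete the last vowel and add -esh.
So pafop → pafpesh.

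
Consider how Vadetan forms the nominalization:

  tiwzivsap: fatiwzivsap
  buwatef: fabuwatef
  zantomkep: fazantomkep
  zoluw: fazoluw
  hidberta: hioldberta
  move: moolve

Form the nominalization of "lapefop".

falapefop

tiwzivsap and hidberta both have last vowel 'a' yet inflect differently (fatiwzivsap, hioldberta), so the last vowel is not what conditions the rule; whether the stem ends in a vowel or a consonant is.
"lapefop" ends in a consonant. The stems ending in a consonant (tiwzivsap → fatiwzivsap, buwatef → fabuwatef, zantomkep → fazantomkep) add the prefix fa-.
The other pattern: stems ending in a vowel insert -ol- after the first vowel.
So lapefop → falapefop.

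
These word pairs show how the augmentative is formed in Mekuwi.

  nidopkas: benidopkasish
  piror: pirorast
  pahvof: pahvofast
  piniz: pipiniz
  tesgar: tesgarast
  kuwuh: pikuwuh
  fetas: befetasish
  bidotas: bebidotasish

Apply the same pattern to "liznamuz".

tesgar and bidotas both have last vowel 'a' yet inflect differently (tesgarast, bebidotasish), so the last vowel is not what conditions the rule; the final letter is.
"liznamuz" ends in -z. The one such stem in the data (piniz → pipiniz) adds the prefix pi-, so the same rule applies.
The other patterns: stems ending in -f or -r add -ast; stems ending in -s add be- … -ish around the stem.
So liznamuz → piliznamuz.

piliznamuz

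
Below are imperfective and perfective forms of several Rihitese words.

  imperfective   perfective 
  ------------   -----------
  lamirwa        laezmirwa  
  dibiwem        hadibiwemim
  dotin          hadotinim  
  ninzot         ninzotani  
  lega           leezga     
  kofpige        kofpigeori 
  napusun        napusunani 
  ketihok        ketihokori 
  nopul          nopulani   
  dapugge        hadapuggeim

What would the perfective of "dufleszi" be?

dapugge and kofpige both end in -e yet inflect differently (hadapuggeim, kofpigeori), so the final letter is not what conditions the rule; the first letter is.
"dufleszi" begins with d-. The stems beginning with d- (dotin → hadotinim, dibiwem → hadibiwemim, dapugge → hadapuggeim) add ha- … -im around the stem.
The other patterns: stems beginning with k- add -ori; stems beginning with l- insert -ez- after the first vowel; stems beginning with n- add -ani.
So dufleszi → haduflesziim.

haduflesziim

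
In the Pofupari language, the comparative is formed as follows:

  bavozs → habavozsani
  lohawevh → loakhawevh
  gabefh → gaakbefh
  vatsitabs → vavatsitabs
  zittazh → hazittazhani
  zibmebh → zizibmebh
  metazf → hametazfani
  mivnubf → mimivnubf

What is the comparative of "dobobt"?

dodobobt

zittazh and zibmebh both end in -h yet inflect differently (hazittazhani, zizibmebh), so the final letter is not what conditions the rule; the second-to-last letter is.
"dobobt" has second-to-last letter 'b'. The stems whose second-to-last letter is 'b' (zibmebh → zizibmebh, vatsitabs → vavatsitabs, mivnubf → mimivnubf) repeat the first consonant+vowel as a prefix.
So dobobt → dodobobt.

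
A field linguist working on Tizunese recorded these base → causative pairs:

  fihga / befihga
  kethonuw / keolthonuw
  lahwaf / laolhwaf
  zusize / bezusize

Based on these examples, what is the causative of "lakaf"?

laolkaf

"lakaf" ends in a consonant. The stems ending in a consonant (lahwaf → laolhwaf, kethonuw → keolthonuw) insert -ol- after the first vowel.
So lakaf → laolkaf.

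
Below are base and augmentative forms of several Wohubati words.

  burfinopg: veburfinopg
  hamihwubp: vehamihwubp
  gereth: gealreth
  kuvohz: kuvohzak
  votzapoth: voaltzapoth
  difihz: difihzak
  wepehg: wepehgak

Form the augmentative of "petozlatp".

pealtozlatp

wepehg and burfinopg both end in -g yet inflect differently (wepehgak, veburfinopg), so the final letter is not what conditions the rule; the second-to-last letter is.
"petozlatp" has second-to-last letter 't'. The stems whose second-to-last letter is 't' (votzapoth → voaltzapoth, gereth → gealreth) insert -al- after the first vowel.
The other patterns: stems whose second-to-last letter is 'h' add -ak; stems whose second-to-last letter is 'b' or 'p' add the prefix ve-.
So petozlatp → pealtozlatp.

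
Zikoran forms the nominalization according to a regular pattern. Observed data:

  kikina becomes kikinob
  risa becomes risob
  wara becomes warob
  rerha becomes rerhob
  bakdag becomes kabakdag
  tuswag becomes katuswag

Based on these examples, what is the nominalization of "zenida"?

zenidob

kikina and bakdag both have last vowel 'a' yet inflect differently (kikinob, kabakdag), so the last vowel is not what conditions the rule; the final letter is.
"zenida" ends in -a. The stems ending in -a (kikina → kikinob, risa → risob, wara → warob) drop the final letter and add -ob.
So zenida → zenidob.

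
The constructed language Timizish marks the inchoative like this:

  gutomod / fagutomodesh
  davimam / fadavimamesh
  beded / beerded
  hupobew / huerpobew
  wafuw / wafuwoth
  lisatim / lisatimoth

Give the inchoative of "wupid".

wupidoth

"wupid" has last vowel 'i'. The one such stem in the data (lisatim → lisatimoth) adds -oth, so the same rule applies.
So wupid → wupidoth.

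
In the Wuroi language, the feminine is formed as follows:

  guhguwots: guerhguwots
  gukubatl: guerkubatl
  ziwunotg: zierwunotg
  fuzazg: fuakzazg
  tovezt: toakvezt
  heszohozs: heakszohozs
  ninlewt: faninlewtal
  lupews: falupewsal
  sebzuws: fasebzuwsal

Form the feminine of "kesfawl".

fakesfawlal

"kesfawl" has second-to-last letter 'w'. The stems whose second-to-last letter is 'w' (ninlewt → faninlewtal, lupews → falupewsal, sebzuws → fasebzuwsal) add fa- … -al around the stem.
The other patterns: stems whose second-to-last letter is 't' insert -er- after the first vowel; stems whose second-to-last letter is 'z' insert -ak- after the first vowel.
So kesfawl → fakesfawlal.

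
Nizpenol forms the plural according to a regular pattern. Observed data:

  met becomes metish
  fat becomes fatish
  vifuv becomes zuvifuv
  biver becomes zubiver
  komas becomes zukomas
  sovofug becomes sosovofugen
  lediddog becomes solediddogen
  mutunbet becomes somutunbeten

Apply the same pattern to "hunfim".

zuhunfim

"hunfim" has 2 vowels. The stems with 2 vowels (vifuv → zuvifuv, biver → zubiver, komas → zukomas) add the prefix zu-.
The other patterns: stems with 1 vowel add -ish; stems with 3 vowels add so- … -en around the stem.
So hunfim → zuhunfim.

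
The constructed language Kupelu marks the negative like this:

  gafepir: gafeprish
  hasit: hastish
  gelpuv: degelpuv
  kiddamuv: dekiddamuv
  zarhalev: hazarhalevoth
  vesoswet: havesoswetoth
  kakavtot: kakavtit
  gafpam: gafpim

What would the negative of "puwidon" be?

gelpuv and zarhalev both end in -v yet inflect differently (degelpuv, hazarhalevoth), so the final letter is not what conditions the rule; the last vowel is.
"puwidon" has last vowel 'o'. The one such stem in the data (kakavtot → kakavtit) changes the last vowel to 'i' (as does gafpam), so the same rule applies.
So puwidon → puwidin.

puwidin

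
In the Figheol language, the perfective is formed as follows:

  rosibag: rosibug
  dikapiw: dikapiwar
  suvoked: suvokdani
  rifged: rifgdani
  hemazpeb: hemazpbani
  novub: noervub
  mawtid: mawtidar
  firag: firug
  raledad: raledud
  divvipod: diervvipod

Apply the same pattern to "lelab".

lelub

"lelab" has last vowel 'a'. The stems whose last vowel is 'a' (raledad → raledud, firag → firug, rosibag → rosibug) change the last vowel to 'u'.
The other patterns: stems whose last vowel is 'e' delete the last vowel and add -ani; stems whose last vowel is 'i' add -ar; stems whose last vowel is 'o' or 'u' insert -er- after the first vowel.
So lelab → lelub.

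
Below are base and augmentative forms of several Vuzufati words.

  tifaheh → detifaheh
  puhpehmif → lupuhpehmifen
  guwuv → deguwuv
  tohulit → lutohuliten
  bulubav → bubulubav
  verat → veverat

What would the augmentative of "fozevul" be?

"fozevul" has last vowel 'u'. The one such stem in the data (guwuv → deguwuv) adds the prefix de-, so the same rule applies.
So fozevul → defozevul.

defozevul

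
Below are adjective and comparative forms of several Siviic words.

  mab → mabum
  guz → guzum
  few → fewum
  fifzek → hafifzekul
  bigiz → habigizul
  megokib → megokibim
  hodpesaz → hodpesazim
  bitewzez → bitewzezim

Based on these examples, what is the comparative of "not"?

guz and bigiz both end in -z yet inflect differently (guzum, habigizul), so the final letter is not what conditions the rule; the number of vowels is.
"not" has 1 vowel. The stems with 1 vowel (mab → mabum, guz → guzum, few → fewum) add -um.
The other patterns: stems with 2 vowels add ha- … -ul around the stem; stems with 3 vowels add -im.
So not → notum.

notum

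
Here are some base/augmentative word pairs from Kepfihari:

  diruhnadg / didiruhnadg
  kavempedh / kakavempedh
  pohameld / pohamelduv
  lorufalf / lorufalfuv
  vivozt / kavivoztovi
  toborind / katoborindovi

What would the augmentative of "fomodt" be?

pohameld and toborind both end in -d yet inflect differently (pohamelduv, katoborindovi), so the final letter is not what conditions the rule; the second-to-last letter is.
"fomodt" has second-to-last letter 'd'. The stems whose second-to-last letter is 'd' (diruhnadg → didiruhnadg, kavempedh → kakavempedh) repeat the first consonant+vowel as a prefix.
The other patterns: stems whose second-to-last letter is 'l' add -uv; stems whose second-to-last letter is 'n' or 'z' add ka- … -ovi around the stem.
So fomodt → fofomodt.

fofomodt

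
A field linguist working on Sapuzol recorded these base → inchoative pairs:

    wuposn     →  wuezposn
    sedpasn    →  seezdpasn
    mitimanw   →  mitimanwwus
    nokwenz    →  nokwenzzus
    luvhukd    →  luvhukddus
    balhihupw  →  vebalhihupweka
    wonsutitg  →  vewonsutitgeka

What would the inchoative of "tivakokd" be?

tivakokddus

mitimanw and balhihupw both end in -w yet inflect differently (mitimanwwus, vebalhihupweka), so the final letter is not what conditions the rule; the second-to-last letter is.
"tivakokd" has second-to-last letter 'k'. The one such stem in the data (luvhukd → luvhukddus) doubles the final consonant and adds -us (as do mitimanw, nokwenz), so the same rule applies.
The other patterns: stems whose second-to-last letter is 's' insert -ez- after the first vowel; stems whose second-to-last letter is 'p' or 't' add ve- … -eka around the stem.
So tivakokd → tivakokddus.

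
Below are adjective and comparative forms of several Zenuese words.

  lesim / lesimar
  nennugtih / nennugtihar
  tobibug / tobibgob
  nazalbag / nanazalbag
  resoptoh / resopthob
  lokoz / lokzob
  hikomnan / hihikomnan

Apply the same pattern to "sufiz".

resoptoh and nennugtih both end in -h yet inflect differently (resopthob, nennugtihar), so the final letter is not what conditions the rule; the last vowel is.
"sufiz" has last vowel 'i'. The stems whose last vowel is 'i' (nennugtih → nennugtihar, lesim → lesimar) add -ar.
So sufiz → sufizar.

sufizar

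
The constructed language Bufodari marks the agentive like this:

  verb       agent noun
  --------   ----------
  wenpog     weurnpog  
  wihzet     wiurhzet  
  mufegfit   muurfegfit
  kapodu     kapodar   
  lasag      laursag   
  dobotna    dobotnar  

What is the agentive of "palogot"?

paurlogot

"palogot" ends in a consonant. The stems ending in a consonant (lasag → laursag, wihzet → wiurhzet, wenpog → weurnpog) insert -ur- after the first vowel.
So palogot → paurlogot.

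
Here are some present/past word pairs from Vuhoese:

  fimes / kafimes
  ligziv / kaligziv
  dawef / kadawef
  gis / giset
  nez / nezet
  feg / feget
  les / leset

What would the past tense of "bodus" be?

fimes and gis both end in -s yet inflect differently (kafimes, giset), so the final letter is not what conditions the rule; the number of vowels is.
"bodus" has 2 vowels. The stems with 2 vowels (fimes → kafimes, ligziv → kaligziv, dawef → kadawef) add the prefix ka-.
So bodus → kabodus.

kabodus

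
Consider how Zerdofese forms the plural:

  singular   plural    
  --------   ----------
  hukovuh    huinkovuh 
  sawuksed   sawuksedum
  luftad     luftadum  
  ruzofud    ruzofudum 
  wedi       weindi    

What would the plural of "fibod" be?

fibodum

"fibod" ends in -d. The stems ending in -d (ruzofud → ruzofudum, sawuksed → sawuksedum, luftad → luftadum) add -um.
So fibod → fibodum.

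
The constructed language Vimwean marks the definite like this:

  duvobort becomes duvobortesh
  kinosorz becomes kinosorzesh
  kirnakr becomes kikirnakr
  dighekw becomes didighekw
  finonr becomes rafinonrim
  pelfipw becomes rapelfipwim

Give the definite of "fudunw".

rafudunwim

"fudunw" has second-to-last letter 'n'. The one such stem in the data (finonr → rafinonrim) adds ra- … -im around the stem, so the same rule applies.
The other patterns: stems whose second-to-last letter is 'r' add -esh; stems whose second-to-last letter is 'k' repeat the first consonant+vowel as a prefix.
So fudunw → rafudunwim.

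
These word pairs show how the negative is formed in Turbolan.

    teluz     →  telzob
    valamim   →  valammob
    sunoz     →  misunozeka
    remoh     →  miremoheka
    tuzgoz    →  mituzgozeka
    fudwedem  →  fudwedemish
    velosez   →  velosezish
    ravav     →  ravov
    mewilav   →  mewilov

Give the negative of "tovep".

tovepish

"tovep" has last vowel 'e'. The stems whose last vowel is 'e' (fudwedem → fudwedemish, velosez → velosezish) add -ish.
So tovep → tovepish.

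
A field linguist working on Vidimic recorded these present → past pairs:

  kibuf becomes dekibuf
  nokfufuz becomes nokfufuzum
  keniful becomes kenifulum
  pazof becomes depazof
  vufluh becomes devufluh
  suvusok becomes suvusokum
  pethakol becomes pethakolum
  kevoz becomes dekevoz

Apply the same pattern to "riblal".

nokfufuz and kevoz both end in -z yet inflect differently (nokfufuzum, dekevoz), so the final letter is not what conditions the rule; the number of vowels is.
"riblal" has 2 vowels. The stems with 2 vowels (vufluh → devufluh, kibuf → dekibuf, kevoz → dekevoz) add the prefix de-.
The other pattern: stems with 3 vowels add -um.
So riblal → deriblal.

deriblal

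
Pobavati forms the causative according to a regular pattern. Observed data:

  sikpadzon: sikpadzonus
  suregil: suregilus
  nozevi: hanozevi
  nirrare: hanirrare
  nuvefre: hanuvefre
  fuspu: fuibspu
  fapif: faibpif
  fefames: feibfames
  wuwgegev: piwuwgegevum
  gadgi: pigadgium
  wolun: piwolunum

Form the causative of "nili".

hanili

nozevi and gadgi both end in -i yet inflect differently (hanozevi, pigadgium), so the final letter is not what conditions the rule; the first letter is.
"nili" begins with n-. The stems beginning with n- (nozevi → hanozevi, nirrare → hanirrare, nuvefre → hanuvefre) add the prefix ha-.
So nili → hanili.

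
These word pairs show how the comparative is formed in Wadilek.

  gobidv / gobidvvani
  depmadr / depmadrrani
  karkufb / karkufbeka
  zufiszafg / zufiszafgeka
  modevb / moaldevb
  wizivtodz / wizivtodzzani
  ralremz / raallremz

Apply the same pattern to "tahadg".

tahadggani

"tahadg" has second-to-last letter 'd'. The stems whose second-to-last letter is 'd' (wizivtodz → wizivtodzzani, depmadr → depmadrrani, gobidv → gobidvvani) double the final consonant and add -ani.
The other patterns: stems whose second-to-last letter is 'f' add -eka; stems whose second-to-last letter is 'm' or 'v' insert -al- after the first vowel.
So tahadg → tahadggani.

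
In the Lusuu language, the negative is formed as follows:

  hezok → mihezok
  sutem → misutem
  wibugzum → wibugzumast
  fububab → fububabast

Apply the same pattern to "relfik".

mirelfik

sutem and wibugzum both end in -m yet inflect differently (misutem, wibugzumast), so the final letter is not what conditions the rule; the number of vowels is.
"relfik" has 2 vowels. The stems with 2 vowels (sutem → misutem, hezok → mihezok) add the prefix mi-.
The other pattern: stems with 3 vowels add -ast.
So relfik → mirelfik.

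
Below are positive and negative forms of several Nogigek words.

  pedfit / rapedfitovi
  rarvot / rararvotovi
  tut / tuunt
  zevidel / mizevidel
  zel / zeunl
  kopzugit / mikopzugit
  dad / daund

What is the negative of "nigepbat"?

"nigepbat" has 3 vowels. The stems with 3 vowels (zevidel → mizevidel, kopzugit → mikopzugit) add the prefix mi-.
The other patterns: stems with 1 vowel insert -un- after the first vowel; stems with 2 vowels add ra- … -ovi around the stem.
So nigepbat → minigepbat.

minigepbat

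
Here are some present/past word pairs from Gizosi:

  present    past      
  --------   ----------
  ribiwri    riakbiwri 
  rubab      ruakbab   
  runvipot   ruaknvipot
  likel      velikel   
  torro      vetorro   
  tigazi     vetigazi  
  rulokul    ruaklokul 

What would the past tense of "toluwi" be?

rulokul and likel both end in -l yet inflect differently (ruaklokul, velikel), so the final letter is not what conditions the rule; the first letter is.
"toluwi" begins with t-. The stems beginning with t- (torro → vetorro, tigazi → vetigazi) add the prefix ve-.
So toluwi → vetoluwi.

vetoluwi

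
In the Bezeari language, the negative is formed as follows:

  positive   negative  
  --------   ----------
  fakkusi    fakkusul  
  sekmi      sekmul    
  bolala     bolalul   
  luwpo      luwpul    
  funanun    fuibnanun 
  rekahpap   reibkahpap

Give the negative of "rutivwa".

"rutivwa" ends in a vowel. The stems ending in a vowel (luwpo → luwpul, sekmi → sekmul, bolala → bolalul) drop the final letter and add -ul.
The other pattern: stems ending in a consonant insert -ib- after the first vowel.
So rutivwa → rutivwul.

rutivwul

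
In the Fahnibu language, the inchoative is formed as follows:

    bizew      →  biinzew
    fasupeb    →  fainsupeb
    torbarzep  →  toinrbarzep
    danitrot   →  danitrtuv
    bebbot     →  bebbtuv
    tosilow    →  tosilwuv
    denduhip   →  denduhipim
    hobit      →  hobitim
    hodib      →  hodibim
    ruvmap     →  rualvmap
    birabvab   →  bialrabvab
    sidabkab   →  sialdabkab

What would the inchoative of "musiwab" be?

mualsiwab

"musiwab" has last vowel 'a'. The stems whose last vowel is 'a' (ruvmap → rualvmap, birabvab → bialrabvab, sidabkab → sialdabkab) insert -al- after the first vowel.
The other patterns: stems whose last vowel is 'e' insert -in- after the first vowel; stems whose last vowel is 'o' delete the last vowel and add -uv; stems whose last vowel is 'i' add -im.
So musiwab → mualsiwab.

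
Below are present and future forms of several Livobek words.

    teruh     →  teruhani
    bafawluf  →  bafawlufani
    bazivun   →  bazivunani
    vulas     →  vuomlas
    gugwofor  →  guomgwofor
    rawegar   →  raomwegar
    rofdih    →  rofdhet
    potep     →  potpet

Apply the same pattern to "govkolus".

govkolusani

teruh and rofdih both end in -h yet inflect differently (teruhani, rofdhet), so the final letter is not what conditions the rule; the last vowel is.
"govkolus" has last vowel 'u'. The stems whose last vowel is 'u' (teruh → teruhani, bafawluf → bafawlufani, bazivun → bazivunani) add -ani.
The other patterns: stems whose last vowel is 'a' or 'o' insert -om- after the first vowel; stems whose last vowel is 'e' or 'i' delete the last vowel and add -et.
So govkolus → govkolusani.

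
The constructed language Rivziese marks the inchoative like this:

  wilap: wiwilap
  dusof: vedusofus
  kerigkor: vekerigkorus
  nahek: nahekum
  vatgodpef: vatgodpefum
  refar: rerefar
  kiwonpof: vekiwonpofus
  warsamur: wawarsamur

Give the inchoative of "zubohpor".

vezubohporus

"zubohpor" has last vowel 'o'. The stems whose last vowel is 'o' (kiwonpof → vekiwonpofus, kerigkor → vekerigkorus, dusof → vedusofus) add ve- … -us around the stem.
The other patterns: stems whose last vowel is 'e' add -um; stems whose last vowel is 'a' or 'u' repeat the first consonant+vowel as a prefix.
So zubohpor → vezubohporus.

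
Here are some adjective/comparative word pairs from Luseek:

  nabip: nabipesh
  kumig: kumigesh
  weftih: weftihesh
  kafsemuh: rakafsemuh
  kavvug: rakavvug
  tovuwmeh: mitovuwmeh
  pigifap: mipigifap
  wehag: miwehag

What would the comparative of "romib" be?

weftih and kafsemuh both end in -h yet inflect differently (weftihesh, rakafsemuh), so the final letter is not what conditions the rule; the last vowel is.
"romib" has last vowel 'i'. The stems whose last vowel is 'i' (nabip → nabipesh, kumig → kumigesh, weftih → weftihesh) add -esh.
So romib → romibesh.

romibesh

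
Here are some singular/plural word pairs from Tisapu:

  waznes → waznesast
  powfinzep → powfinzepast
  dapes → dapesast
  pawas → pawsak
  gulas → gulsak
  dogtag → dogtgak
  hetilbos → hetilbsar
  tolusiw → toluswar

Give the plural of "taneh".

tanehast

"taneh" has last vowel 'e'. The stems whose last vowel is 'e' (waznes → waznesast, powfinzep → powfinzepast, dapes → dapesast) add -ast.
The other patterns: stems whose last vowel is 'a' delete the last vowel and add -ak; stems whose last vowel is 'i' or 'o' delete the last vowel and add -ar.
So taneh → tanehast.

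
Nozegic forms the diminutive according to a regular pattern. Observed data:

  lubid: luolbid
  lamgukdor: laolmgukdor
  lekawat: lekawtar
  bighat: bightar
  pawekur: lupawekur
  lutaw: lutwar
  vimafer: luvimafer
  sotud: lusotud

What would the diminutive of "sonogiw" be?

pawekur and lamgukdor both end in -r yet inflect differently (lupawekur, laolmgukdor), so the final letter is not what conditions the rule; the last vowel is.
"sonogiw" has last vowel 'i'. The one such stem in the data (lubid → luolbid) inserts -ol- after the first vowel (as does lamgukdor), so the same rule applies.
So sonogiw → soolnogiw.

soolnogiw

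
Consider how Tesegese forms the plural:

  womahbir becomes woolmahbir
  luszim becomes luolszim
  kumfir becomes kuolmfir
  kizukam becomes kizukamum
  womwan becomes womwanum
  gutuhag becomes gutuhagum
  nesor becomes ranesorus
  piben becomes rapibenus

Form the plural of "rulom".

luszim and kizukam both end in -m yet inflect differently (luolszim, kizukamum), so the final letter is not what conditions the rule; the last vowel is.
"rulom" has last vowel 'o'. The one such stem in the data (nesor → ranesorus) adds ra- … -us around the stem, so the same rule applies.
So rulom → rarulomus.

rarulomus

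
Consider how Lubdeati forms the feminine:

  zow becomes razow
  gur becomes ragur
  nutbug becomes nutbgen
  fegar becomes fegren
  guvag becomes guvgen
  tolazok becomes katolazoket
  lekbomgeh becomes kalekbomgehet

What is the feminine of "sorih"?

sorhen

"sorih" has 2 vowels. The stems with 2 vowels (nutbug → nutbgen, fegar → fegren, guvag → guvgen) delete the last vowel and add -en.
So sorih → sorhen.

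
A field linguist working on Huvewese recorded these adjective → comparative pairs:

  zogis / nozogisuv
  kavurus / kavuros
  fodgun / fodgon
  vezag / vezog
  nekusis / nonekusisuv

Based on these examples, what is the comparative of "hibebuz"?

hibeboz

zogis and kavurus both end in -s yet inflect differently (nozogisuv, kavuros), so the final letter is not what conditions the rule; the last vowel is.
"hibebuz" has last vowel 'u'. The stems whose last vowel is 'u' (kavurus → kavuros, fodgun → fodgon) change the last vowel to 'o'.
So hibebuz → hibeboz.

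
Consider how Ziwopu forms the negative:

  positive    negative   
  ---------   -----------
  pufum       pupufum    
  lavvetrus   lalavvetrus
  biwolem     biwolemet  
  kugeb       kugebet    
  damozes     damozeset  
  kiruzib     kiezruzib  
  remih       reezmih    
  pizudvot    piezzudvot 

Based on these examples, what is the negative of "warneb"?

"warneb" has last vowel 'e'. The stems whose last vowel is 'e' (biwolem → biwolemet, kugeb → kugebet, damozes → damozeset) add -et.
The other patterns: stems whose last vowel is 'u' repeat the first consonant+vowel as a prefix; stems whose last vowel is 'i' or 'o' insert -ez- after the first vowel.
So warneb → warnebet.

warnebet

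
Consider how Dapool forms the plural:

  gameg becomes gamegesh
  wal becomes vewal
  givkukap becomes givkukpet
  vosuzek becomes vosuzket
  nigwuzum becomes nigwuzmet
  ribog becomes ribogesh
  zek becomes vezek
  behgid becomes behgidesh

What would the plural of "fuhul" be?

zek and vosuzek both end in -k yet inflect differently (vezek, vosuzket), so the final letter is not what conditions the rule; the number of vowels is.
"fuhul" has 2 vowels. The stems with 2 vowels (ribog → ribogesh, gameg → gamegesh, behgid → behgidesh) add -esh.
So fuhul → fuhulesh.

fuhulesh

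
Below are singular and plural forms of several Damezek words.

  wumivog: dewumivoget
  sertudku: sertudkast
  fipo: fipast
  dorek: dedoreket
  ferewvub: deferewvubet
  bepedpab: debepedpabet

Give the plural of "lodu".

lodast

"lodu" ends in a vowel. The stems ending in a vowel (sertudku → sertudkast, fipo → fipast) drop the final letter and add -ast.
The other pattern: stems ending in a consonant add de- … -et around the stem.
So lodu → lodast.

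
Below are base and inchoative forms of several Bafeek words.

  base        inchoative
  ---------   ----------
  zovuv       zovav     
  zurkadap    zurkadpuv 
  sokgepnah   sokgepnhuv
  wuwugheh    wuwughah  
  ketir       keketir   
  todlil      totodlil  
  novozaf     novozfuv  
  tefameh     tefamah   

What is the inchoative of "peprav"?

"peprav" has last vowel 'a'. The stems whose last vowel is 'a' (zurkadap → zurkadpuv, novozaf → novozfuv, sokgepnah → sokgepnhuv) delete the last vowel and add -uv.
So peprav → peprvuv.

peprvuv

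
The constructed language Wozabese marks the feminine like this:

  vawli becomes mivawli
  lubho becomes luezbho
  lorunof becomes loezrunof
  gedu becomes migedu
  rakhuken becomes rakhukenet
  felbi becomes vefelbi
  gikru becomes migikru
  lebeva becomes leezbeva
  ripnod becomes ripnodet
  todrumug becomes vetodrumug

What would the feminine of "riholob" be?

vawli and felbi both end in -i yet inflect differently (mivawli, vefelbi), so the final letter is not what conditions the rule; the first letter is.
"riholob" begins with r-. The stems beginning with r- (rakhuken → rakhukenet, ripnod → ripnodet) add -et.
The other patterns: stems beginning with l- insert -ez- after the first vowel; stems beginning with g- or v- add the prefix mi-; stems beginning with f- or t- add the prefix ve-.
So riholob → riholobet.

riholobet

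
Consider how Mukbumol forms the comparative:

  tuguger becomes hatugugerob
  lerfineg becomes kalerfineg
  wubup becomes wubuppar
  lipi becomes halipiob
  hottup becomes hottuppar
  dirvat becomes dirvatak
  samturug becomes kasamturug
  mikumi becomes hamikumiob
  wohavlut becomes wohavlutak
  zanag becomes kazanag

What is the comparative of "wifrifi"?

zanag and dirvat both have last vowel 'a' yet inflect differently (kazanag, dirvatak), so the last vowel is not what conditions the rule; the final letter is.
"wifrifi" ends in -i. The stems ending in -i (lipi → halipiob, mikumi → hamikumiob) add ha- … -ob around the stem.
So wifrifi → hawifrifiob.

hawifrifiob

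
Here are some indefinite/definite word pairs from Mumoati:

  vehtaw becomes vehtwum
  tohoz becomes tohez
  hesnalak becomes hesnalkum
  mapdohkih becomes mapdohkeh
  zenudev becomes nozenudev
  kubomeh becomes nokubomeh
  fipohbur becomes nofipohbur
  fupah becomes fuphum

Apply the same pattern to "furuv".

fupah and mapdohkih both end in -h yet inflect differently (fuphum, mapdohkeh), so the final letter is not what conditions the rule; the last vowel is.
"furuv" has last vowel 'u'. The one such stem in the data (fipohbur → nofipohbur) adds the prefix no-, so the same rule applies.
The other patterns: stems whose last vowel is 'a' delete the last vowel and add -um; stems whose last vowel is 'i' or 'o' change the last vowel to 'e'.
So furuv → nofuruv.

nofuruv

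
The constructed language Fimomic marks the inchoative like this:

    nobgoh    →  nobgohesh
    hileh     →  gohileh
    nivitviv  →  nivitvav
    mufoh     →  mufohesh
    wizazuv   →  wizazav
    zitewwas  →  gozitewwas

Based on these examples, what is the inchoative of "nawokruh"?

"nawokruh" has last vowel 'u'. The one such stem in the data (wizazuv → wizazav) changes the last vowel to 'a' (as does nivitviv), so the same rule applies.
The other patterns: stems whose last vowel is 'o' add -esh; stems whose last vowel is 'a' or 'e' add the prefix go-.
So nawokruh → nawokrah.

nawokrah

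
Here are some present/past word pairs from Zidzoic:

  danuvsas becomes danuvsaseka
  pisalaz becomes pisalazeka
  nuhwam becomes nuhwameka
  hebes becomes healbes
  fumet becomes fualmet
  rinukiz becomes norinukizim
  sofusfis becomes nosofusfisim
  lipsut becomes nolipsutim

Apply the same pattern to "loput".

danuvsas and hebes both end in -s yet inflect differently (danuvsaseka, healbes), so the final letter is not what conditions the rule; the last vowel is.
"loput" has last vowel 'u'. The one such stem in the data (lipsut → nolipsutim) adds no- … -im around the stem, so the same rule applies.
The other patterns: stems whose last vowel is 'a' add -eka; stems whose last vowel is 'e' insert -al- after the first vowel.
So loput → noloputim.

noloputim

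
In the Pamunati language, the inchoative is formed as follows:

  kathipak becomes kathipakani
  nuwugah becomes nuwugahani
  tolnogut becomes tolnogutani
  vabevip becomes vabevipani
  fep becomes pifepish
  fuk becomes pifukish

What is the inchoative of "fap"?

vabevip and fep both end in -p yet inflect differently (vabevipani, pifepish), so the final letter is not what conditions the rule; the number of vowels is.
"fap" has 1 vowel. The stems with 1 vowel (fep → pifepish, fuk → pifukish) add pi- … -ish around the stem.
The other pattern: stems with 3 vowels add -ani.
So fap → pifapish.

pifapish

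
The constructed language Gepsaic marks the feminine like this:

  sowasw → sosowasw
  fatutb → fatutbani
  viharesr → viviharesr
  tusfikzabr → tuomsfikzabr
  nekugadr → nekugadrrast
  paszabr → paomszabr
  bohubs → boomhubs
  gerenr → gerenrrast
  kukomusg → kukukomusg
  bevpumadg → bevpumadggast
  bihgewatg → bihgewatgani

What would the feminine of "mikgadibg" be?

bihgewatg and kukomusg both end in -g yet inflect differently (bihgewatgani, kukukomusg), so the final letter is not what conditions the rule; the second-to-last letter is.
"mikgadibg" has second-to-last letter 'b'. The stems whose second-to-last letter is 'b' (paszabr → paomszabr, tusfikzabr → tuomsfikzabr, bohubs → boomhubs) insert -om- after the first vowel.
The other patterns: stems whose second-to-last letter is 't' add -ani; stems whose second-to-last letter is 's' repeat the first consonant+vowel as a prefix; stems whose second-to-last letter is 'd' or 'n' double the final consonant and add -ast.
So mikgadibg → miomkgadibg.

miomkgadibg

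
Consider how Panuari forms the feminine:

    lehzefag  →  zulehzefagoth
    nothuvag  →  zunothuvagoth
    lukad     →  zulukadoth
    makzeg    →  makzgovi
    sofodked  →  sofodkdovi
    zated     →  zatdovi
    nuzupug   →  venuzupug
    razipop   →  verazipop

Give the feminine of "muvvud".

vemuvvud

lehzefag and makzeg both end in -g yet inflect differently (zulehzefagoth, makzgovi), so the final letter is not what conditions the rule; the last vowel is.
"muvvud" has last vowel 'u'. The one such stem in the data (nuzupug → venuzupug) adds the prefix ve-, so the same rule applies.
The other patterns: stems whose last vowel is 'a' add zu- … -oth around the stem; stems whose last vowel is 'e' delete the last vowel and add -ovi.
So muvvud → vemuvvud.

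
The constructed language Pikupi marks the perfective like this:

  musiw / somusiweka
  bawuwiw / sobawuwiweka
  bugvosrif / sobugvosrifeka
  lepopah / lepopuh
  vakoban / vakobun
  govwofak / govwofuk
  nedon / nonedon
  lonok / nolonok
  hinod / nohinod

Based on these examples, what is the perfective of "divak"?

divuk

vakoban and nedon both end in -n yet inflect differently (vakobun, nonedon), so the final letter is not what conditions the rule; the last vowel is.
"divak" has last vowel 'a'. The stems whose last vowel is 'a' (lepopah → lepopuh, vakoban → vakobun, govwofak → govwofuk) change the last vowel to 'u'.
So divak → divuk.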